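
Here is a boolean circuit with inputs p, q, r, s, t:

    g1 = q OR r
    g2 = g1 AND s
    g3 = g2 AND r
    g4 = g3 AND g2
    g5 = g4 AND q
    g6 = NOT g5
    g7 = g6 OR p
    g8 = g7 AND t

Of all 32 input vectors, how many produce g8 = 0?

17

g8 = g7 AND t must be 0, so at least one of g7, t is 0.
Enumerating the 32 input combinations, 17 give g8 = 0 and 15 give g8 = 1.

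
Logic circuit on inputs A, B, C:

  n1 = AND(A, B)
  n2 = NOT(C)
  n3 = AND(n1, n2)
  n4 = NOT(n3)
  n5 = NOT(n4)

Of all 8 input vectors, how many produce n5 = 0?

n5 = NOT(n4) must be 0, so n4 = 1.
Enumerating the 8 input combinations, 7 give n5 = 0 and 1 give n5 = 1.

7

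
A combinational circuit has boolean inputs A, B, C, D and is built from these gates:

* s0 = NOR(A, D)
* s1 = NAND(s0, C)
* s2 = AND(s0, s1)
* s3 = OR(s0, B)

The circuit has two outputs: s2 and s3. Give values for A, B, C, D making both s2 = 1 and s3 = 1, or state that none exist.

Check with A=0 B=0 C=0 D=0:
s0 = NOR(A, D) = NOR(0, 0) = 1
s1 = NAND(s0, C) = NAND(1, 0) = 1
s2 = AND(s0, s1) = AND(1, 1) = 1
s3 = OR(s0, B) = OR(1, 0) = 1
So s2 = 1 and s3 = 1.

A=0 B=0 C=0 D=0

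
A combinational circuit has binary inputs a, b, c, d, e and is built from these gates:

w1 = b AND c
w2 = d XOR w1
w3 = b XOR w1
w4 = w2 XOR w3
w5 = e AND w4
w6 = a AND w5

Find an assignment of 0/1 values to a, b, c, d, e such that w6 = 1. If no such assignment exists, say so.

Check with a=1 b=1 c=1 d=0 e=1:
w1 = b AND c = 1 AND 1 = 1
w2 = d XOR w1 = 0 XOR 1 = 1
w3 = b XOR w1 = 1 XOR 1 = 0
w4 = w2 XOR w3 = 1 XOR 0 = 1
w5 = e AND w4 = 1 AND 1 = 1
w6 = a AND w5 = 1 AND 1 = 1
So w6 = 1 as required.

a=1 b=1 c=1 d=0 e=1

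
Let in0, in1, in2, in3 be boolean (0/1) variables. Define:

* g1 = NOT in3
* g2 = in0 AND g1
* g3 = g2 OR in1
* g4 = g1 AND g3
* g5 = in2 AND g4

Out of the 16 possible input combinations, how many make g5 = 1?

g5 = in2 AND g4 must be 1, so both in2 = 1 and g4 = 1.
g4 = g1 AND g3 must be 1, so both g1 = 1 and g3 = 1.
g1 = NOT in3 must be 1, so in3 = 0.
Enumerating the 16 input combinations, 3 give g5 = 1 and 13 give g5 = 0.

3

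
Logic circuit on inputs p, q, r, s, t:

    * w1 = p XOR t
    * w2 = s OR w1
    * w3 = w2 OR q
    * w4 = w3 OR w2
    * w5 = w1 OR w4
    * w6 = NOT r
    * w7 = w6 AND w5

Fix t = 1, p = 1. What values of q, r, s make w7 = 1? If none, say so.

w7 = w6 AND w5 must be 1, so both w6 = 1 and w5 = 1.
Check with t = 1, p = 1 and q=1, r=0, s=0:
w1 = p XOR t = 1 XOR 1 = 0
w2 = s OR w1 = 0 OR 0 = 0
w3 = w2 OR q = 0 OR 1 = 1
w4 = w3 OR w2 = 1 OR 0 = 1
w5 = w1 OR w4 = 0 OR 1 = 1
w6 = NOT r = NOT 0 = 1
w7 = w6 AND w5 = 1 AND 1 = 1
So w7 = 1.

q=1 r=0 s=0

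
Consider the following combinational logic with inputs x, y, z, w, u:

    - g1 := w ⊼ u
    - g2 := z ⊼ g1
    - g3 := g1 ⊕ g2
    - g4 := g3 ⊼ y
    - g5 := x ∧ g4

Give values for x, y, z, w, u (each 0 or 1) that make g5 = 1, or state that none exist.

Check with x=1, y=0, z=1, w=1, u=0:
g1 = w ⊼ u = 1 ⊼ 0 = 1
g2 = z ⊼ g1 = 1 ⊼ 1 = 0
g3 = g1 ⊕ g2 = 1 ⊕ 0 = 1
g4 = g3 ⊼ y = 1 ⊼ 0 = 1
g5 = x ∧ g4 = 1 ∧ 1 = 1
So g5 = 1 as required.

x=1, y=0, z=1, w=1, u=0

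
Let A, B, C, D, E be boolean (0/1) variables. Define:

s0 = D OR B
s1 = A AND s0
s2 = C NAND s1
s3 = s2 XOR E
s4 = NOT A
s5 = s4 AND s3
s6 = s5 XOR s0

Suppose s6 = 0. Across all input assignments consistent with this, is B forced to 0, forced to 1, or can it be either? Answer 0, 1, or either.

Both values of B occur among assignments with s6 = 0:
  B=0: A=0, B=0, C=0, D=0, E=1
  B=1: A=0, B=1, C=0, D=0, E=0

either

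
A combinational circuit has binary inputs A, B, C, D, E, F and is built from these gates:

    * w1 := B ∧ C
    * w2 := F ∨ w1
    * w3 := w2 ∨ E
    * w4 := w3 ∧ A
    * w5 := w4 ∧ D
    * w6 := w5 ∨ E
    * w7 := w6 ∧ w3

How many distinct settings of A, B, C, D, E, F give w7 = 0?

27

w7 = w6 ∧ w3 must be 0, so at least one of w6, w3 is 0.
Enumerating the 64 input combinations, 27 give w7 = 0 and 37 give w7 = 1.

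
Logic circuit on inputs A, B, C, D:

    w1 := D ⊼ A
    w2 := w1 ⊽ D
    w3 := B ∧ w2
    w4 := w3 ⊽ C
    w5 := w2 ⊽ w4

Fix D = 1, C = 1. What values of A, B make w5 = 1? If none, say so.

A=1, B=1

Check with D = 1, C = 1 and A=1, B=1:
w1 = D ⊼ A = 1 ⊼ 1 = 0
w2 = w1 ⊽ D = 0 ⊽ 1 = 0
w3 = B ∧ w2 = 1 ∧ 0 = 0
w4 = w3 ⊽ C = 0 ⊽ 1 = 0
w5 = w2 ⊽ w4 = 0 ⊽ 0 = 1
So w5 = 1.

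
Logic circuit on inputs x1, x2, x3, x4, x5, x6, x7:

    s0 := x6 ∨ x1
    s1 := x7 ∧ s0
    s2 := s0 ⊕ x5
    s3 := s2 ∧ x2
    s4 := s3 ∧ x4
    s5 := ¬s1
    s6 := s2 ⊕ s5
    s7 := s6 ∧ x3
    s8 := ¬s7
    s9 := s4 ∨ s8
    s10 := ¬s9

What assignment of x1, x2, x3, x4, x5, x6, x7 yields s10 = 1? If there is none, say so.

s10 = ¬s9 must be 1, so s9 = 0.
s9 = s4 ∨ s8 must be 0, so both s4 = 0 and s8 = 0.
Check with x1=1, x2=0, x3=1, x4=1, x5=1, x6=1, x7=0:
s0 = x6 ∨ x1 = 1 ∨ 1 = 1
s1 = x7 ∧ s0 = 0 ∧ 1 = 0
s2 = s0 ⊕ x5 = 1 ⊕ 1 = 0
s3 = s2 ∧ x2 = 0 ∧ 0 = 0
s4 = s3 ∧ x4 = 0 ∧ 1 = 0
s5 = ¬s1 = ¬0 = 1
s6 = s2 ⊕ s5 = 0 ⊕ 1 = 1
s7 = s6 ∧ x3 = 1 ∧ 1 = 1
s8 = ¬s7 = ¬1 = 0
s9 = s4 ∨ s8 = 0 ∨ 0 = 0
s10 = ¬s9 = ¬0 = 1
So s10 = 1 as required.

x1=1, x2=0, x3=1, x4=1, x5=1, x6=1, x7=0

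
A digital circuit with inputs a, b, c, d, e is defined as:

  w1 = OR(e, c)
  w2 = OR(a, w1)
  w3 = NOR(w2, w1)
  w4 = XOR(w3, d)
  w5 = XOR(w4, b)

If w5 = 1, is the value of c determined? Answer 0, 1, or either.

either

Both values of c occur among assignments with w5 = 1:
  c=0: a=0, b=0, c=0, d=0, e=0
  c=1: a=0, b=0, c=1, d=1, e=0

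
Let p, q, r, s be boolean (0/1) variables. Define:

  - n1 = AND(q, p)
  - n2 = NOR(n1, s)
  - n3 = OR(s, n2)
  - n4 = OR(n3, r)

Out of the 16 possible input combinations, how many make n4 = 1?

n4 = OR(n3, r) must be 1, so at least one of n3, r is 1.
Enumerating the 16 input combinations, 15 give n4 = 1 and 1 give n4 = 0.

15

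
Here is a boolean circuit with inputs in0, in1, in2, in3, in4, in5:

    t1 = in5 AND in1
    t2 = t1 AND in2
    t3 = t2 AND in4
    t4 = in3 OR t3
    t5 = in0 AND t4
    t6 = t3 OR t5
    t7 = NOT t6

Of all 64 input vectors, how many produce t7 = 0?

19

t7 = NOT t6 must be 0, so t6 = 1.
Enumerating the 64 input combinations, 19 give t7 = 0 and 45 give t7 = 1.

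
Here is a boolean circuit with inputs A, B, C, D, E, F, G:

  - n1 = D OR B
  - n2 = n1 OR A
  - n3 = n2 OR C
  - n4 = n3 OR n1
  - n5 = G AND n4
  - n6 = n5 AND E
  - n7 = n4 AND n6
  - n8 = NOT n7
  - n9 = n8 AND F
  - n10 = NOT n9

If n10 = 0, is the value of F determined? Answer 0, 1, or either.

n10 = NOT n9 must be 0, so n9 = 1.
n9 = n8 AND F must be 1, so both n8 = 1 and F = 1.
Every assignment with n10 = 0 has F = 1; there are 49 such assignment(s).

1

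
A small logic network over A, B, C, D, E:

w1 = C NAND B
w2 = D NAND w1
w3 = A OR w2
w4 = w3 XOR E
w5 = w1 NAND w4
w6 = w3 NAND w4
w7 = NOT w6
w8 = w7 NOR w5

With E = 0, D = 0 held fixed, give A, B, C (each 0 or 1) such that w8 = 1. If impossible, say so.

With E = 0, D = 0 fixed, none of the 8 settings of A, B, C give w8 = 1.
For example, with A=1, B=0, C=1:
w1 = C NAND B = 1 NAND 0 = 1
w2 = D NAND w1 = 0 NAND 1 = 1
w3 = A OR w2 = 1 OR 1 = 1
w4 = w3 XOR E = 1 XOR 0 = 1
w5 = w1 NAND w4 = 1 NAND 1 = 0
w6 = w3 NAND w4 = 1 NAND 1 = 0
w7 = NOT w6 = NOT 0 = 1
w8 = w7 NOR w5 = 1 NOR 0 = 0
giving w8 = 0 ≠ 1.

no solution exists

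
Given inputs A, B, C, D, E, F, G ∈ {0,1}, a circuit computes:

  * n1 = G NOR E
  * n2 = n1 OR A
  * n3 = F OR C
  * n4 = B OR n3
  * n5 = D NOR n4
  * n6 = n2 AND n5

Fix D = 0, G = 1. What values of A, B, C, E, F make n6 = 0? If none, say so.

Check with D = 0, G = 1 and A=1, B=1, C=1, E=0, F=1:
n1 = G NOR E = 1 NOR 0 = 0
n2 = n1 OR A = 0 OR 1 = 1
n3 = F OR C = 1 OR 1 = 1
n4 = B OR n3 = 1 OR 1 = 1
n5 = D NOR n4 = 0 NOR 1 = 0
n6 = n2 AND n5 = 1 AND 0 = 0
So n6 = 0.

A=1, B=1, C=1, E=0, F=1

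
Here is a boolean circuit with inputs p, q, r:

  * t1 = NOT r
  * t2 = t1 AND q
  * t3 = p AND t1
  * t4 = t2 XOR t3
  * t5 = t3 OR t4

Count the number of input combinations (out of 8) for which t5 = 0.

t5 = t3 OR t4 must be 0, so both t3 = 0 and t4 = 0.
t3 = p AND t1 must be 0, so at least one of p, t1 is 0.
Enumerating the 8 input combinations, 5 give t5 = 0 and 3 give t5 = 1.

5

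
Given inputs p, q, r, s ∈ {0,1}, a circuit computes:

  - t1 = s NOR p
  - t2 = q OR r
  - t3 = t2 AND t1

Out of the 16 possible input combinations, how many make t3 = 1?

3

t3 = t2 AND t1 must be 1, so both t2 = 1 and t1 = 1.
Satisfying assignments:
  p=0, q=0, r=1, s=0
  p=0, q=1, r=0, s=0
  p=0, q=1, r=1, s=0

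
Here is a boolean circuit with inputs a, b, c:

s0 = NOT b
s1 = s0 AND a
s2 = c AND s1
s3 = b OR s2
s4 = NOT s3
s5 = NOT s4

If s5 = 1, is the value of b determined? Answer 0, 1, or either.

either

Both values of b occur among assignments with s5 = 1:
  b=0: a=1, b=0, c=1
  b=1: a=0, b=1, c=0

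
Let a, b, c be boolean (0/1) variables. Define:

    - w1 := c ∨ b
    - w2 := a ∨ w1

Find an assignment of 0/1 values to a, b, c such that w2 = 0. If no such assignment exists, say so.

Check with a=0 b=0 c=0:
w1 = c ∨ b = 0 ∨ 0 = 0
w2 = a ∨ w1 = 0 ∨ 0 = 0
So w2 = 0 as required.

a=0 b=0 c=0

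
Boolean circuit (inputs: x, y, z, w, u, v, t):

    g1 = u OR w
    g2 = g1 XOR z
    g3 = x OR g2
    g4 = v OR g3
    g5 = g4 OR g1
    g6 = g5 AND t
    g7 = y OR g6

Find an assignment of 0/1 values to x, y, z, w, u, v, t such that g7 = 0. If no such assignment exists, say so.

g7 = y OR g6 must be 0, so both y = 0 and g6 = 0.
g6 = g5 AND t must be 0, so at least one of g5, t is 0.
Check with x=0 y=0 z=0 w=1 u=1 v=0 t=0:
g1 = u OR w = 1 OR 1 = 1
g2 = g1 XOR z = 1 XOR 0 = 1
g3 = x OR g2 = 0 OR 1 = 1
g4 = v OR g3 = 0 OR 1 = 1
g5 = g4 OR g1 = 1 OR 1 = 1
g6 = g5 AND t = 1 AND 0 = 0
g7 = y OR g6 = 0 OR 0 = 0
So g7 = 0 as required.

x=0 y=0 z=0 w=1 u=1 v=0 t=0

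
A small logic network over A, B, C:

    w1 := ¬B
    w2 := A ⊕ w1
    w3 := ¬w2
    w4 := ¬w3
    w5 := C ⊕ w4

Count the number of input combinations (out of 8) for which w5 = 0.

4

w5 = C ⊕ w4 must be 0, so C and w4 are equal.
Satisfying assignments:
  A=0, B=0, C=1
  A=0, B=1, C=0
  A=1, B=0, C=0
  A=1, B=1, C=1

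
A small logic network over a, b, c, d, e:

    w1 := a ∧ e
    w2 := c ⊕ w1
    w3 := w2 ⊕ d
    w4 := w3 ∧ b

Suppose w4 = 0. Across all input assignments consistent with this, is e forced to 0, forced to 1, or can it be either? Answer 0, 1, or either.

Both values of e occur among assignments with w4 = 0:
  e=0: a=0, b=0, c=0, d=0, e=0
  e=1: a=0, b=0, c=0, d=0, e=1

either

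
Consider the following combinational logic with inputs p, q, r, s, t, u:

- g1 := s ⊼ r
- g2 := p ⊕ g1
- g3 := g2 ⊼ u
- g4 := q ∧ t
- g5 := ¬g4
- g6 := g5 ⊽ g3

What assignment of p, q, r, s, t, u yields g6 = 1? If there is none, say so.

g6 = g5 ⊽ g3 must be 1, so both g5 = 0 and g3 = 0.
g5 = ¬g4 must be 0, so g4 = 1.
g3 = g2 ⊼ u must be 0, so both g2 = 1 and u = 1.
Check with p=0 q=1 r=0 s=0 t=1 u=1:
g1 = s ⊼ r = 0 ⊼ 0 = 1
g2 = p ⊕ g1 = 0 ⊕ 1 = 1
g3 = g2 ⊼ u = 1 ⊼ 1 = 0
g4 = q ∧ t = 1 ∧ 1 = 1
g5 = ¬g4 = ¬1 = 0
g6 = g5 ⊽ g3 = 0 ⊽ 0 = 1
So g6 = 1 as required.

p=0 q=1 r=0 s=0 t=1 u=1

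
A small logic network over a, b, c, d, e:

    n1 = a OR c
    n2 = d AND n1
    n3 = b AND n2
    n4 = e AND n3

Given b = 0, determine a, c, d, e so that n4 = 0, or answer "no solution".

n4 = e AND n3 must be 0, so at least one of e, n3 is 0.
Check with b = 0 and a=0, c=1, d=1, e=0:
n1 = a OR c = 0 OR 1 = 1
n2 = d AND n1 = 1 AND 1 = 1
n3 = b AND n2 = 0 AND 1 = 0
n4 = e AND n3 = 0 AND 0 = 0
So n4 = 0.

a=0, c=1, d=1, e=0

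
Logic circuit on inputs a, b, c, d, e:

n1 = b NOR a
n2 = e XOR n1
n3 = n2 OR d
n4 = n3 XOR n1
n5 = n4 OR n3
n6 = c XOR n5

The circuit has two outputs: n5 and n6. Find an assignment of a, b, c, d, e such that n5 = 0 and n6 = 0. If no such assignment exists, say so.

a=1, b=1, c=0, d=0, e=0

Check with a=1, b=1, c=0, d=0, e=0:
n1 = b NOR a = 1 NOR 1 = 0
n2 = e XOR n1 = 0 XOR 0 = 0
n3 = n2 OR d = 0 OR 0 = 0
n4 = n3 XOR n1 = 0 XOR 0 = 0
n5 = n4 OR n3 = 0 OR 0 = 0
n6 = c XOR n5 = 0 XOR 0 = 0
So n5 = 0 and n6 = 0.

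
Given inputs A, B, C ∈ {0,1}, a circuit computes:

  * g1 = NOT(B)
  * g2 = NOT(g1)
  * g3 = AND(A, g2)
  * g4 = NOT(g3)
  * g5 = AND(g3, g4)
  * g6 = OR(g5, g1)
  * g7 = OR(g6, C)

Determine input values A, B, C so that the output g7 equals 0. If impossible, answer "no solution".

Check with A=0, B=1, C=0:
g1 = NOT(B) = NOT 1 = 0
g2 = NOT(g1) = NOT 0 = 1
g3 = AND(A, g2) = AND(0, 1) = 0
g4 = NOT(g3) = NOT 0 = 1
g5 = AND(g3, g4) = AND(0, 1) = 0
g6 = OR(g5, g1) = OR(0, 0) = 0
g7 = OR(g6, C) = OR(0, 0) = 0
So g7 = 0 as required.

A=0, B=1, C=0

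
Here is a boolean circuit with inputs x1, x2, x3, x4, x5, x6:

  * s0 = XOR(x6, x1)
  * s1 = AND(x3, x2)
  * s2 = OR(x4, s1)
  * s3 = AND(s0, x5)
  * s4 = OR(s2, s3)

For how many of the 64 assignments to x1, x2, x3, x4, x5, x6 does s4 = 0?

s4 = OR(s2, s3) must be 0, so both s2 = 0 and s3 = 0.
s2 = OR(x4, s1) must be 0, so both x4 = 0 and s1 = 0.
s3 = AND(s0, x5) must be 0, so at least one of s0, x5 is 0.
Enumerating the 64 input combinations, 18 give s4 = 0 and 46 give s4 = 1.

18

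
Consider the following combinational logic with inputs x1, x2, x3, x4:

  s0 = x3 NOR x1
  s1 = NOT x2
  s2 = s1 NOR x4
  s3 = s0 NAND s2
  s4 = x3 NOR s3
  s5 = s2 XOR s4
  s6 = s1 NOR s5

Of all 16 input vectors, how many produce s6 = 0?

11

s6 = s1 NOR s5 must be 0, so at least one of s1, s5 is 1.
Enumerating the 16 input combinations, 11 give s6 = 0 and 5 give s6 = 1.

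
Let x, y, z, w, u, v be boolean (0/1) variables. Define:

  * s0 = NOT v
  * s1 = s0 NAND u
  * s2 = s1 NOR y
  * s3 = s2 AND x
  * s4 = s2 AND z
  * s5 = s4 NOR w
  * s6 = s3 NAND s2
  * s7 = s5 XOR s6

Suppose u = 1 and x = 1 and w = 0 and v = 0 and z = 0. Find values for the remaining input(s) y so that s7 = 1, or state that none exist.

s7 = s5 XOR s6 must be 1, so s5 and s6 differ.
Check with u = 1 and x = 1 and w = 0 and v = 0 and z = 0 and y=0:
s0 = NOT v = NOT 0 = 1
s1 = s0 NAND u = 1 NAND 1 = 0
s2 = s1 NOR y = 0 NOR 0 = 1
s3 = s2 AND x = 1 AND 1 = 1
s4 = s2 AND z = 1 AND 0 = 0
s5 = s4 NOR w = 0 NOR 0 = 1
s6 = s3 NAND s2 = 1 NAND 1 = 0
s7 = s5 XOR s6 = 1 XOR 0 = 1
So s7 = 1.

y=0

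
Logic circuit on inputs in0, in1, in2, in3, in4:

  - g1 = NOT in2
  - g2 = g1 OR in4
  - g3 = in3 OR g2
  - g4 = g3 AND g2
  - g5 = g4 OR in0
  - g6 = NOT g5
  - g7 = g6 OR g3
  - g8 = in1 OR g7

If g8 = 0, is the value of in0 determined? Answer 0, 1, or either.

1

g8 = in1 OR g7 must be 0, so both in1 = 0 and g7 = 0.
g7 = g6 OR g3 must be 0, so both g6 = 0 and g3 = 0.
Every assignment with g8 = 0 has in0 = 1; there are 1 such assignment(s).
  in0=1, in1=0, in2=1, in3=0, in4=0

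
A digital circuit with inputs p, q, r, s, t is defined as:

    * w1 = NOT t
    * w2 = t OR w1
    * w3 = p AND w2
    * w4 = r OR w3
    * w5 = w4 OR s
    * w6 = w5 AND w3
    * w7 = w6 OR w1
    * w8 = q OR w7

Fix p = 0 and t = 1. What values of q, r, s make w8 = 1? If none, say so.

q=1, r=1, s=0

w8 = q OR w7 must be 1, so at least one of q, w7 is 1.
Check with p = 0 and t = 1 and q=1, r=1, s=0:
w1 = NOT t = NOT 1 = 0
w2 = t OR w1 = 1 OR 0 = 1
w3 = p AND w2 = 0 AND 1 = 0
w4 = r OR w3 = 1 OR 0 = 1
w5 = w4 OR s = 1 OR 0 = 1
w6 = w5 AND w3 = 1 AND 0 = 0
w7 = w6 OR w1 = 0 OR 0 = 0
w8 = q OR w7 = 1 OR 0 = 1
So w8 = 1.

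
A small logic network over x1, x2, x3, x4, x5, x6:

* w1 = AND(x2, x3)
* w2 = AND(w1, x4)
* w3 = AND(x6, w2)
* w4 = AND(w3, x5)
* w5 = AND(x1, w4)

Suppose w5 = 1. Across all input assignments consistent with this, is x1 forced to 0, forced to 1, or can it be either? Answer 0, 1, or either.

1

w5 = AND(x1, w4) must be 1, so both x1 = 1 and w4 = 1.
Every assignment with w5 = 1 has x1 = 1; there are 1 such assignment(s).
  x1=1, x2=1, x3=1, x4=1, x5=1, x6=1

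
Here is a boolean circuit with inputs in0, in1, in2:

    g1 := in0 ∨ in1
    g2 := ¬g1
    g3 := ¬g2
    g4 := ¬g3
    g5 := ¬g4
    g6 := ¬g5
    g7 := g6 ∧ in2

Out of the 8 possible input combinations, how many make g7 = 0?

7

g7 = g6 ∧ in2 must be 0, so at least one of g6, in2 is 0.
Enumerating the 8 input combinations, 7 give g7 = 0 and 1 give g7 = 1.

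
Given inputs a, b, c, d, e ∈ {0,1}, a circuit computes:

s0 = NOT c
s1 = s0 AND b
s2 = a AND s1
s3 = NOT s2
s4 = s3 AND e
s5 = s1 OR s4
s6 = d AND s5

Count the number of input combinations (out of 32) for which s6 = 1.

10

s6 = d AND s5 must be 1, so both d = 1 and s5 = 1.
s5 = s1 OR s4 must be 1, so at least one of s1, s4 is 1.
Enumerating the 32 input combinations, 10 give s6 = 1 and 22 give s6 = 0.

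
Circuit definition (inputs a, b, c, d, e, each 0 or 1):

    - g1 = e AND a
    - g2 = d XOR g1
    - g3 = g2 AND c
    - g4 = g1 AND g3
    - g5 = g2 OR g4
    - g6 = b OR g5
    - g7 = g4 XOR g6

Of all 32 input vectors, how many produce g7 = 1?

22

g7 = g4 XOR g6 must be 1, so g4 and g6 differ.
Enumerating the 32 input combinations, 22 give g7 = 1 and 10 give g7 = 0.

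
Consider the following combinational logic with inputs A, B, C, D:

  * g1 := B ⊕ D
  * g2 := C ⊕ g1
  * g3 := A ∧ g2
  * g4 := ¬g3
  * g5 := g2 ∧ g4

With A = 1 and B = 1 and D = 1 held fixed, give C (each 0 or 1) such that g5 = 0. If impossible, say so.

Check with A = 1 and B = 1 and D = 1 and C=0:
g1 = B ⊕ D = 1 ⊕ 1 = 0
g2 = C ⊕ g1 = 0 ⊕ 0 = 0
g3 = A ∧ g2 = 1 ∧ 0 = 0
g4 = ¬g3 = ¬0 = 1
g5 = g2 ∧ g4 = 0 ∧ 1 = 0
So g5 = 0.

C=0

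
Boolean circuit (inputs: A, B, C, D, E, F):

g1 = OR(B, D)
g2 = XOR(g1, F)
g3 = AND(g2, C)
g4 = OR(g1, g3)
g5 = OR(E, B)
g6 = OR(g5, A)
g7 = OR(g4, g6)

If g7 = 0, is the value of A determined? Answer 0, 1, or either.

0

g7 = OR(g4, g6) must be 0, so both g4 = 0 and g6 = 0.
Every assignment with g7 = 0 has A = 0; there are 3 such assignment(s).
  A=0, B=0, C=0, D=0, E=0, F=0
  A=0, B=0, C=0, D=0, E=0, F=1
  A=0, B=0, C=1, D=0, E=0, F=0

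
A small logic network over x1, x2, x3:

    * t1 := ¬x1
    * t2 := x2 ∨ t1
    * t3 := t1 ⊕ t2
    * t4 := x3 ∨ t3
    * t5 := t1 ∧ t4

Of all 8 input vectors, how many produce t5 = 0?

t5 = t1 ∧ t4 must be 0, so at least one of t1, t4 is 0.
Enumerating the 8 input combinations, 6 give t5 = 0 and 2 give t5 = 1.

6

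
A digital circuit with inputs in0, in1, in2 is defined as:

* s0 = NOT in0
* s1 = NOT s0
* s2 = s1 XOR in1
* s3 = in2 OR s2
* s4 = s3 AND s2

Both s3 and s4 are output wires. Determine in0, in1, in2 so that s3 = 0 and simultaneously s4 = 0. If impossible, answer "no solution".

in0=0, in1=0, in2=0

Check with in0=0, in1=0, in2=0:
s0 = NOT in0 = NOT 0 = 1
s1 = NOT s0 = NOT 1 = 0
s2 = s1 XOR in1 = 0 XOR 0 = 0
s3 = in2 OR s2 = 0 OR 0 = 0
s4 = s3 AND s2 = 0 AND 0 = 0
So s3 = 0 and s4 = 0.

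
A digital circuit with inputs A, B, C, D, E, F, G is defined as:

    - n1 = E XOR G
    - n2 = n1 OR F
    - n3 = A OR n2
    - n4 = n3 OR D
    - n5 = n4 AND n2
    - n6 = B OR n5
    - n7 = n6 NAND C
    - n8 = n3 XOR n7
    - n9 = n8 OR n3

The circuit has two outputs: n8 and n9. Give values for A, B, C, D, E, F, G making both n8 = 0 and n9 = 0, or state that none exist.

A=0 B=1 C=1 D=1 E=0 F=0 G=0

Check with A=0 B=1 C=1 D=1 E=0 F=0 G=0:
n1 = E XOR G = 0 XOR 0 = 0
n2 = n1 OR F = 0 OR 0 = 0
n3 = A OR n2 = 0 OR 0 = 0
n4 = n3 OR D = 0 OR 1 = 1
n5 = n4 AND n2 = 1 AND 0 = 0
n6 = B OR n5 = 1 OR 0 = 1
n7 = n6 NAND C = 1 NAND 1 = 0
n8 = n3 XOR n7 = 0 XOR 0 = 0
n9 = n8 OR n3 = 0 OR 0 = 0
So n8 = 0 and n9 = 0.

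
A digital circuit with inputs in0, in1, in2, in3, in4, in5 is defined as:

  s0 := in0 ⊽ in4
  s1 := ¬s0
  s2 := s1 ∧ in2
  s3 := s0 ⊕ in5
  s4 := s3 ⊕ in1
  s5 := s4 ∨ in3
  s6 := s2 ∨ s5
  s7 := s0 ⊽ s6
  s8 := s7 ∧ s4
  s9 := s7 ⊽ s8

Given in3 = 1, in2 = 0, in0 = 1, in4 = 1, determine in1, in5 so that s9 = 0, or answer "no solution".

With in3 = 1, in2 = 0, in0 = 1, in4 = 1 fixed, none of the 4 settings of in1, in5 give s9 = 0.
For example, with in1=1, in5=1:
s0 = in0 ⊽ in4 = 1 ⊽ 1 = 0
s1 = ¬s0 = ¬0 = 1
s2 = s1 ∧ in2 = 1 ∧ 0 = 0
s3 = s0 ⊕ in5 = 0 ⊕ 1 = 1
s4 = s3 ⊕ in1 = 1 ⊕ 1 = 0
s5 = s4 ∨ in3 = 0 ∨ 1 = 1
s6 = s2 ∨ s5 = 0 ∨ 1 = 1
s7 = s0 ⊽ s6 = 0 ⊽ 1 = 0
s8 = s7 ∧ s4 = 0 ∧ 0 = 0
s9 = s7 ⊽ s8 = 0 ⊽ 0 = 1
giving s9 = 1 ≠ 0.

no solution exists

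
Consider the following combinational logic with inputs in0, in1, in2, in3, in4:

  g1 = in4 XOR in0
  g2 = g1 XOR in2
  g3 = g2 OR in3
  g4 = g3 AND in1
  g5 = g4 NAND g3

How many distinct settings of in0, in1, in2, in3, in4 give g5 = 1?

20

g5 = g4 NAND g3 must be 1, so at least one of g4, g3 is 0.
Enumerating the 32 input combinations, 20 give g5 = 1 and 12 give g5 = 0.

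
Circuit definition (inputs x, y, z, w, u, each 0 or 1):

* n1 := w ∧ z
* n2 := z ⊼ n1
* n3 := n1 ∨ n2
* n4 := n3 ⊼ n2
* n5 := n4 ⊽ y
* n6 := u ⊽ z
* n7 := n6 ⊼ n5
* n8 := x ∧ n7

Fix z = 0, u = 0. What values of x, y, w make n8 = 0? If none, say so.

n8 = x ∧ n7 must be 0, so at least one of x, n7 is 0.
Check with z = 0, u = 0 and x=1, y=0, w=1:
n1 = w ∧ z = 1 ∧ 0 = 0
n2 = z ⊼ n1 = 0 ⊼ 0 = 1
n3 = n1 ∨ n2 = 0 ∨ 1 = 1
n4 = n3 ⊼ n2 = 1 ⊼ 1 = 0
n5 = n4 ⊽ y = 0 ⊽ 0 = 1
n6 = u ⊽ z = 0 ⊽ 0 = 1
n7 = n6 ⊼ n5 = 1 ⊼ 1 = 0
n8 = x ∧ n7 = 1 ∧ 0 = 0
So n8 = 0.

x=1, y=0, w=1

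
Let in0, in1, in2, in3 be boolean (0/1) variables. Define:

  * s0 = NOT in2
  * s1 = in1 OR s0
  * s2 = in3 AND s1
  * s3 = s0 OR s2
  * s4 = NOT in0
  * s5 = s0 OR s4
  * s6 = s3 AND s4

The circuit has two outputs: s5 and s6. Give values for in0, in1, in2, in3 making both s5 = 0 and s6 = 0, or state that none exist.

Check with in0=1, in1=0, in2=1, in3=1:
s0 = NOT in2 = NOT 1 = 0
s1 = in1 OR s0 = 0 OR 0 = 0
s2 = in3 AND s1 = 1 AND 0 = 0
s3 = s0 OR s2 = 0 OR 0 = 0
s4 = NOT in0 = NOT 1 = 0
s5 = s0 OR s4 = 0 OR 0 = 0
s6 = s3 AND s4 = 0 AND 0 = 0
So s5 = 0 and s6 = 0.

in0=1, in1=0, in2=1, in3=1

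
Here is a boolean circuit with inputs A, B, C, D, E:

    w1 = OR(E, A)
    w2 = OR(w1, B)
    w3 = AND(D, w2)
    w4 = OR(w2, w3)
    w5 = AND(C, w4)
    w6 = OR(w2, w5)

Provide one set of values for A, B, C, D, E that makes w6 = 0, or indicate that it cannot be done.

Check with A=0, B=0, C=1, D=1, E=0:
w1 = OR(E, A) = OR(0, 0) = 0
w2 = OR(w1, B) = OR(0, 0) = 0
w3 = AND(D, w2) = AND(1, 0) = 0
w4 = OR(w2, w3) = OR(0, 0) = 0
w5 = AND(C, w4) = AND(1, 0) = 0
w6 = OR(w2, w5) = OR(0, 0) = 0
So w6 = 0 as required.

A=0, B=0, C=1, D=1, E=0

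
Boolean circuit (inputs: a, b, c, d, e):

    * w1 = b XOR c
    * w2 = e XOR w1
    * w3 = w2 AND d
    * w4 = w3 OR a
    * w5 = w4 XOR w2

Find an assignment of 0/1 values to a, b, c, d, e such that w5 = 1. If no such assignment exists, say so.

w5 = w4 XOR w2 must be 1, so w4 and w2 differ.
Check with a=1, b=1, c=1, d=0, e=0:
w1 = b XOR c = 1 XOR 1 = 0
w2 = e XOR w1 = 0 XOR 0 = 0
w3 = w2 AND d = 0 AND 0 = 0
w4 = w3 OR a = 0 OR 1 = 1
w5 = w4 XOR w2 = 1 XOR 0 = 1
So w5 = 1 as required.

a=1, b=1, c=1, d=0, e=0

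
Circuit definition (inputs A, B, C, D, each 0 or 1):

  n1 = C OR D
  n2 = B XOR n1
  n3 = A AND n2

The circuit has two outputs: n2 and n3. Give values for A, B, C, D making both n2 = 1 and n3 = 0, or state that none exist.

Check with A=0, B=1, C=0, D=0:
n1 = C OR D = 0 OR 0 = 0
n2 = B XOR n1 = 1 XOR 0 = 1
n3 = A AND n2 = 0 AND 1 = 0
So n2 = 1 and n3 = 0.

A=0, B=1, C=0, D=0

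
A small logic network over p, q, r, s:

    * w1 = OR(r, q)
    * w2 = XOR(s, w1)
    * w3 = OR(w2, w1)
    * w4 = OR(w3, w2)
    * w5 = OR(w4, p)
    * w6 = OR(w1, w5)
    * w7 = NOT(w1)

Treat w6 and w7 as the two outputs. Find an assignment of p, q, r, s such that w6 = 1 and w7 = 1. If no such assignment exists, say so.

Check with p=1, q=0, r=0, s=0:
w1 = OR(r, q) = OR(0, 0) = 0
w2 = XOR(s, w1) = XOR(0, 0) = 0
w3 = OR(w2, w1) = OR(0, 0) = 0
w4 = OR(w3, w2) = OR(0, 0) = 0
w5 = OR(w4, p) = OR(0, 1) = 1
w6 = OR(w1, w5) = OR(0, 1) = 1
w7 = NOT(w1) = NOT 0 = 1
So w6 = 1 and w7 = 1.

p=1, q=0, r=0, s=0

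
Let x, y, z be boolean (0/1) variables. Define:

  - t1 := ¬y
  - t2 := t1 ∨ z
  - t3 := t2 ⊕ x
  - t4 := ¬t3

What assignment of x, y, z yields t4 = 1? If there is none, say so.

x=1, y=0, z=1

t4 = ¬t3 must be 1, so t3 = 0.
Check with x=1, y=0, z=1:
t1 = ¬y = ¬0 = 1
t2 = t1 ∨ z = 1 ∨ 1 = 1
t3 = t2 ⊕ x = 1 ⊕ 1 = 0
t4 = ¬t3 = ¬0 = 1
So t4 = 1 as required.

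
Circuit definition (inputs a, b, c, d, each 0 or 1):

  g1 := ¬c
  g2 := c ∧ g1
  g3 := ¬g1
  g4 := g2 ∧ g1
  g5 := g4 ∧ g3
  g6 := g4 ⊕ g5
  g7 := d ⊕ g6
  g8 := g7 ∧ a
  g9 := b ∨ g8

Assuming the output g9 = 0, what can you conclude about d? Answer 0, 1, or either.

Both values of d occur among assignments with g9 = 0:
  d=0: a=0, b=0, c=0, d=0
  d=1: a=0, b=0, c=0, d=1

either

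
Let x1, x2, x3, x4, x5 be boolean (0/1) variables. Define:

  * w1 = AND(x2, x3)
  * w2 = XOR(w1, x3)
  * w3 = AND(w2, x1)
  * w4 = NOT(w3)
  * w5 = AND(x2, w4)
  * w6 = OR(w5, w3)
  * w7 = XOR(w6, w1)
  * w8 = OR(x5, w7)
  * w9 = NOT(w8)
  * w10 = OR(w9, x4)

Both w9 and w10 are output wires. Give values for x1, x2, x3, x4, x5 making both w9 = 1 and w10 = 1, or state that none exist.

x1=1, x2=0, x3=0, x4=0, x5=0

Check with x1=1, x2=0, x3=0, x4=0, x5=0:
w1 = AND(x2, x3) = AND(0, 0) = 0
w2 = XOR(w1, x3) = XOR(0, 0) = 0
w3 = AND(w2, x1) = AND(0, 1) = 0
w4 = NOT(w3) = NOT 0 = 1
w5 = AND(x2, w4) = AND(0, 1) = 0
w6 = OR(w5, w3) = OR(0, 0) = 0
w7 = XOR(w6, w1) = XOR(0, 0) = 0
w8 = OR(x5, w7) = OR(0, 0) = 0
w9 = NOT(w8) = NOT 0 = 1
w10 = OR(w9, x4) = OR(1, 0) = 1
So w9 = 1 and w10 = 1.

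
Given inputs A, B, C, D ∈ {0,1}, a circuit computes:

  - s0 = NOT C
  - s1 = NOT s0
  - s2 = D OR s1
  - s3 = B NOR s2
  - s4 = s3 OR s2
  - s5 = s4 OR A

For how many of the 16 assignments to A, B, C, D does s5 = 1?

s5 = s4 OR A must be 1, so at least one of s4, A is 1.
Enumerating the 16 input combinations, 15 give s5 = 1 and 1 give s5 = 0.

15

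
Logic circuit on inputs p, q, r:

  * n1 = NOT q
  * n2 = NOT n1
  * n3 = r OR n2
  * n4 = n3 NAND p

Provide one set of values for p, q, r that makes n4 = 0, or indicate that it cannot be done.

n4 = n3 NAND p must be 0, so both n3 = 1 and p = 1.
n3 = r OR n2 must be 1, so at least one of r, n2 is 1.
Check with p=1 q=0 r=1:
n1 = NOT q = NOT 0 = 1
n2 = NOT n1 = NOT 1 = 0
n3 = r OR n2 = 1 OR 0 = 1
n4 = n3 NAND p = 1 NAND 1 = 0
So n4 = 0 as required.

p=1 q=0 r=1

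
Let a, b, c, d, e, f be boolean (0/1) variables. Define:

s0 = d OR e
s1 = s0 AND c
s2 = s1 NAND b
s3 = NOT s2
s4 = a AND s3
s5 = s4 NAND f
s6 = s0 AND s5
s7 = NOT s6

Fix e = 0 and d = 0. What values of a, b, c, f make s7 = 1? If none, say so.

Check with e = 0 and d = 0 and a=0, b=1, c=1, f=1:
s0 = d OR e = 0 OR 0 = 0
s1 = s0 AND c = 0 AND 1 = 0
s2 = s1 NAND b = 0 NAND 1 = 1
s3 = NOT s2 = NOT 1 = 0
s4 = a AND s3 = 0 AND 0 = 0
s5 = s4 NAND f = 0 NAND 1 = 1
s6 = s0 AND s5 = 0 AND 1 = 0
s7 = NOT s6 = NOT 0 = 1
So s7 = 1.

a=0, b=1, c=1, f=1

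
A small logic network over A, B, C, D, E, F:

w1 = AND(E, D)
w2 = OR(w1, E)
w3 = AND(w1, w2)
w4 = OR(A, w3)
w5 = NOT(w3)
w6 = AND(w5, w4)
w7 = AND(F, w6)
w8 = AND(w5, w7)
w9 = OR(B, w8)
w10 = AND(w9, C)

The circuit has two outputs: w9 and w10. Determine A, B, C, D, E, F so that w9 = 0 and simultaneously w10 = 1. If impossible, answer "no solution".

Across all 64 input combinations, none give both w9 = 0 and w10 = 1.

no solution exists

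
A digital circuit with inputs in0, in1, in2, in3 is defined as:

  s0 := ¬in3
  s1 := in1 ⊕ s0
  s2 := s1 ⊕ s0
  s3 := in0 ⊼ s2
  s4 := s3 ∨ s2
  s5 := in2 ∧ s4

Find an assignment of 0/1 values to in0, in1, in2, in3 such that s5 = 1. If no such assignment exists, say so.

in0=1, in1=1, in2=1, in3=0

s5 = in2 ∧ s4 must be 1, so both in2 = 1 and s4 = 1.
s4 = s3 ∨ s2 must be 1, so at least one of s3, s2 is 1.
Check with in0=1, in1=1, in2=1, in3=0:
s0 = ¬in3 = ¬0 = 1
s1 = in1 ⊕ s0 = 1 ⊕ 1 = 0
s2 = s1 ⊕ s0 = 0 ⊕ 1 = 1
s3 = in0 ⊼ s2 = 1 ⊼ 1 = 0
s4 = s3 ∨ s2 = 0 ∨ 1 = 1
s5 = in2 ∧ s4 = 1 ∧ 1 = 1
So s5 = 1 as required.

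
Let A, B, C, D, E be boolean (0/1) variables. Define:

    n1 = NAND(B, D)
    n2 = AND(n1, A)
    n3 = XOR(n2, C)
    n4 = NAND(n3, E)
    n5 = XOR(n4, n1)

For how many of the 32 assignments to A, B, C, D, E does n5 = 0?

n5 = XOR(n4, n1) must be 0, so n4 and n1 are equal.
Enumerating the 32 input combinations, 20 give n5 = 0 and 12 give n5 = 1.

20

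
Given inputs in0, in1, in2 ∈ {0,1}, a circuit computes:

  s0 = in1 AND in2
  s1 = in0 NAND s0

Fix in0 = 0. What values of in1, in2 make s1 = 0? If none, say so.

no solution exists

With in0 = 0 fixed, none of the 4 settings of in1, in2 give s1 = 0.
For example, with in1=1, in2=0:
s0 = in1 AND in2 = 1 AND 0 = 0
s1 = in0 NAND s0 = 0 NAND 0 = 1
giving s1 = 1 ≠ 0.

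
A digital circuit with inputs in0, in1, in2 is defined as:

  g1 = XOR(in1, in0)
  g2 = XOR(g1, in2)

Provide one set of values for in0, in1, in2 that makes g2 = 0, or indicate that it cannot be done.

Check with in0=0, in1=1, in2=1:
g1 = XOR(in1, in0) = XOR(1, 0) = 1
g2 = XOR(g1, in2) = XOR(1, 1) = 0
So g2 = 0 as required.

in0=0, in1=1, in2=1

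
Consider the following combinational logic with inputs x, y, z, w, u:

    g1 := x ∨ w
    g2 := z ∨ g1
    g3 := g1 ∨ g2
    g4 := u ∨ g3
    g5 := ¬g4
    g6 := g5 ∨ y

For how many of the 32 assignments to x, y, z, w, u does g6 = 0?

15

g6 = g5 ∨ y must be 0, so both g5 = 0 and y = 0.
g5 = ¬g4 must be 0, so g4 = 1.
Enumerating the 32 input combinations, 15 give g6 = 0 and 17 give g6 = 1.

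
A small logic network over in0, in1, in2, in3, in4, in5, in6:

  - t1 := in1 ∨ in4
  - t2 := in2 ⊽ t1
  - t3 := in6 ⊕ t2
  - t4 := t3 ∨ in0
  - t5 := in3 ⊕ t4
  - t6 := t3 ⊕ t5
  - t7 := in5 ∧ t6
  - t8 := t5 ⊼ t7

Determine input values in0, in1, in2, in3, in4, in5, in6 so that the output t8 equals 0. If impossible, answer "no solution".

in0=1 in1=1 in2=1 in3=0 in4=0 in5=1 in6=0

t8 = t5 ⊼ t7 must be 0, so both t5 = 1 and t7 = 1.
t5 = in3 ⊕ t4 must be 1, so in3 and t4 differ.
Check with in0=1 in1=1 in2=1 in3=0 in4=0 in5=1 in6=0:
t1 = in1 ∨ in4 = 1 ∨ 0 = 1
t2 = in2 ⊽ t1 = 1 ⊽ 1 = 0
t3 = in6 ⊕ t2 = 0 ⊕ 0 = 0
t4 = t3 ∨ in0 = 0 ∨ 1 = 1
t5 = in3 ⊕ t4 = 0 ⊕ 1 = 1
t6 = t3 ⊕ t5 = 0 ⊕ 1 = 1
t7 = in5 ∧ t6 = 1 ∧ 1 = 1
t8 = t5 ⊼ t7 = 1 ⊼ 1 = 0
So t8 = 0 as required.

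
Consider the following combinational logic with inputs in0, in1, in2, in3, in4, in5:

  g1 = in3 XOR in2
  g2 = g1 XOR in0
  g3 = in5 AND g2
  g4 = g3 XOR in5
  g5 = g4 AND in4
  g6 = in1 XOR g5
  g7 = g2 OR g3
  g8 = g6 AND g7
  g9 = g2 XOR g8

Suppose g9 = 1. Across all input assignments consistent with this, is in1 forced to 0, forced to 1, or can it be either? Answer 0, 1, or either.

g9 = g2 XOR g8 must be 1, so g2 and g8 differ.
Every assignment with g9 = 1 has in1 = 0; there are 16 such assignment(s).

0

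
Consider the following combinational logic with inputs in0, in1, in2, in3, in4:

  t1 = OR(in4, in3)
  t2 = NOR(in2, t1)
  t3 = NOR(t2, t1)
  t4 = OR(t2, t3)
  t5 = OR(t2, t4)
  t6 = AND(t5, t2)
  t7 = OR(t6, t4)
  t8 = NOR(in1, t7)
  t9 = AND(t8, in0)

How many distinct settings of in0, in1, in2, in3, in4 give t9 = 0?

26

t9 = AND(t8, in0) must be 0, so at least one of t8, in0 is 0.
Enumerating the 32 input combinations, 26 give t9 = 0 and 6 give t9 = 1.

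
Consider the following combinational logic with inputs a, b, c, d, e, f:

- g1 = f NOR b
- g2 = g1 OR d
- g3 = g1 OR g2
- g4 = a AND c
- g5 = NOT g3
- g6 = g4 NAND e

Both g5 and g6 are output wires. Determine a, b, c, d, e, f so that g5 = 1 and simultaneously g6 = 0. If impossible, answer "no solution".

a=1 b=1 c=1 d=0 e=1 f=0

Check with a=1 b=1 c=1 d=0 e=1 f=0:
g1 = f NOR b = 0 NOR 1 = 0
g2 = g1 OR d = 0 OR 0 = 0
g3 = g1 OR g2 = 0 OR 0 = 0
g4 = a AND c = 1 AND 1 = 1
g5 = NOT g3 = NOT 0 = 1
g6 = g4 NAND e = 1 NAND 1 = 0
So g5 = 1 and g6 = 0.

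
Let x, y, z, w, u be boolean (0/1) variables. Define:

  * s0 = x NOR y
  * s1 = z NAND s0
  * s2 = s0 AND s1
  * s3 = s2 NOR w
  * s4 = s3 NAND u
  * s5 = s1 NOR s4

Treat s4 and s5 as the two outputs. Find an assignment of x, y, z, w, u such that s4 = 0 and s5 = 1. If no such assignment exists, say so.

Check with x=0 y=0 z=1 w=0 u=1:
s0 = x NOR y = 0 NOR 0 = 1
s1 = z NAND s0 = 1 NAND 1 = 0
s2 = s0 AND s1 = 1 AND 0 = 0
s3 = s2 NOR w = 0 NOR 0 = 1
s4 = s3 NAND u = 1 NAND 1 = 0
s5 = s1 NOR s4 = 0 NOR 0 = 1
So s4 = 0 and s5 = 1.

x=0 y=0 z=1 w=0 u=1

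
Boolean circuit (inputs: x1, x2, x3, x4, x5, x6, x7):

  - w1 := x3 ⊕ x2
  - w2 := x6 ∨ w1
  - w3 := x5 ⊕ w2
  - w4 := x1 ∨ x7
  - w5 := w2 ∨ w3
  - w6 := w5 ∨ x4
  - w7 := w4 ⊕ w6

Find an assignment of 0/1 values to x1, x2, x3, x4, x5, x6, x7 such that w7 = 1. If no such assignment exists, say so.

x1=0, x2=1, x3=1, x4=1, x5=0, x6=0, x7=0

w7 = w4 ⊕ w6 must be 1, so w4 and w6 differ.
Check with x1=0, x2=1, x3=1, x4=1, x5=0, x6=0, x7=0:
w1 = x3 ⊕ x2 = 1 ⊕ 1 = 0
w2 = x6 ∨ w1 = 0 ∨ 0 = 0
w3 = x5 ⊕ w2 = 0 ⊕ 0 = 0
w4 = x1 ∨ x7 = 0 ∨ 0 = 0
w5 = w2 ∨ w3 = 0 ∨ 0 = 0
w6 = w5 ∨ x4 = 0 ∨ 1 = 1
w7 = w4 ⊕ w6 = 0 ⊕ 1 = 1
So w7 = 1 as required.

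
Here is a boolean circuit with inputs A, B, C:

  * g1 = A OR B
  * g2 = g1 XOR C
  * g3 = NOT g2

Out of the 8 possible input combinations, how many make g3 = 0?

g3 = NOT g2 must be 0, so g2 = 1.
g2 = g1 XOR C must be 1, so g1 and C differ.
Satisfying assignments:
  A=0, B=0, C=1
  A=0, B=1, C=0
  A=1, B=0, C=0
  A=1, B=1, C=0

4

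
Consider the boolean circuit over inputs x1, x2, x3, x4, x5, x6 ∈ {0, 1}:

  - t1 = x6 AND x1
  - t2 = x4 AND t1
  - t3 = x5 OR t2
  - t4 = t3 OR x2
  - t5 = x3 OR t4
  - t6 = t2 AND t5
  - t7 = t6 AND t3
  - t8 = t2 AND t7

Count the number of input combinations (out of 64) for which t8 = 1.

t8 = t2 AND t7 must be 1, so both t2 = 1 and t7 = 1.
Enumerating the 64 input combinations, 8 give t8 = 1 and 56 give t8 = 0.

8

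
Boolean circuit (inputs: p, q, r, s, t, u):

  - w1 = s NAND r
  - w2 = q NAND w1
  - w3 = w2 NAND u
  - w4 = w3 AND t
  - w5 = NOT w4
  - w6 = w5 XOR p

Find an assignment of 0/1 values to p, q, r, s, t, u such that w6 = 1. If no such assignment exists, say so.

w6 = w5 XOR p must be 1, so w5 and p differ.
Check with p=1, q=1, r=0, s=1, t=1, u=1:
w1 = s NAND r = 1 NAND 0 = 1
w2 = q NAND w1 = 1 NAND 1 = 0
w3 = w2 NAND u = 0 NAND 1 = 1
w4 = w3 AND t = 1 AND 1 = 1
w5 = NOT w4 = NOT 1 = 0
w6 = w5 XOR p = 0 XOR 1 = 1
So w6 = 1 as required.

p=1, q=1, r=0, s=1, t=1, u=1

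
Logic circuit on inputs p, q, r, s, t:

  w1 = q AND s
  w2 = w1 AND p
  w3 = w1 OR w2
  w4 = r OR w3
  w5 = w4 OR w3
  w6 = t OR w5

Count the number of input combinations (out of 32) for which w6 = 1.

w6 = t OR w5 must be 1, so at least one of t, w5 is 1.
Enumerating the 32 input combinations, 26 give w6 = 1 and 6 give w6 = 0.

26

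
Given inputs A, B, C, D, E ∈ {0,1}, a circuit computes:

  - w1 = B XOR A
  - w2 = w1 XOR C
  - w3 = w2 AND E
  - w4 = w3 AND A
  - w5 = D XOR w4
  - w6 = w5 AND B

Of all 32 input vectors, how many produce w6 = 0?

w6 = w5 AND B must be 0, so at least one of w5, B is 0.
Enumerating the 32 input combinations, 24 give w6 = 0 and 8 give w6 = 1.

24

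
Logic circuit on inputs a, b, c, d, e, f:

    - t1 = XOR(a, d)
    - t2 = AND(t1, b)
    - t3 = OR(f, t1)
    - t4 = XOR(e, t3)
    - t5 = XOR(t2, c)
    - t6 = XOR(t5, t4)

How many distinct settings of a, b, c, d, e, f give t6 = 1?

32

t6 = XOR(t5, t4) must be 1, so t5 and t4 differ.
Enumerating the 64 input combinations, 32 give t6 = 1 and 32 give t6 = 0.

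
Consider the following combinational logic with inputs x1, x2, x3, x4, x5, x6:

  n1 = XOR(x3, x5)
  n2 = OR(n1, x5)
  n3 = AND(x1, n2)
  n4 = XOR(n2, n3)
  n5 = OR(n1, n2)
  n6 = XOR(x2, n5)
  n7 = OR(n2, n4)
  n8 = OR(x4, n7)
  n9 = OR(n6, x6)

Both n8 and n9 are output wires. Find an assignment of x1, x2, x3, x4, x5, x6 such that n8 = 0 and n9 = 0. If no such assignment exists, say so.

Check with x1=1, x2=0, x3=0, x4=0, x5=0, x6=0:
n1 = XOR(x3, x5) = XOR(0, 0) = 0
n2 = OR(n1, x5) = OR(0, 0) = 0
n3 = AND(x1, n2) = AND(1, 0) = 0
n4 = XOR(n2, n3) = XOR(0, 0) = 0
n5 = OR(n1, n2) = OR(0, 0) = 0
n6 = XOR(x2, n5) = XOR(0, 0) = 0
n7 = OR(n2, n4) = OR(0, 0) = 0
n8 = OR(x4, n7) = OR(0, 0) = 0
n9 = OR(n6, x6) = OR(0, 0) = 0
So n8 = 0 and n9 = 0.

x1=1, x2=0, x3=0, x4=0, x5=0, x6=0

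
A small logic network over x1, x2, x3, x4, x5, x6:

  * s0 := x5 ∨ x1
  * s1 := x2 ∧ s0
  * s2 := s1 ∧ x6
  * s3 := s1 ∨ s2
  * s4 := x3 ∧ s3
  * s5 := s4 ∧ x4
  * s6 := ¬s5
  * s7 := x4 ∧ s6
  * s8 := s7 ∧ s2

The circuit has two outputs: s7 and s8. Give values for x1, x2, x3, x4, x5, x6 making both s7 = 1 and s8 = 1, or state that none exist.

Check with x1=1, x2=1, x3=0, x4=1, x5=1, x6=1:
s0 = x5 ∨ x1 = 1 ∨ 1 = 1
s1 = x2 ∧ s0 = 1 ∧ 1 = 1
s2 = s1 ∧ x6 = 1 ∧ 1 = 1
s3 = s1 ∨ s2 = 1 ∨ 1 = 1
s4 = x3 ∧ s3 = 0 ∧ 1 = 0
s5 = s4 ∧ x4 = 0 ∧ 1 = 0
s6 = ¬s5 = ¬0 = 1
s7 = x4 ∧ s6 = 1 ∧ 1 = 1
s8 = s7 ∧ s2 = 1 ∧ 1 = 1
So s7 = 1 and s8 = 1.

x1=1, x2=1, x3=0, x4=1, x5=1, x6=1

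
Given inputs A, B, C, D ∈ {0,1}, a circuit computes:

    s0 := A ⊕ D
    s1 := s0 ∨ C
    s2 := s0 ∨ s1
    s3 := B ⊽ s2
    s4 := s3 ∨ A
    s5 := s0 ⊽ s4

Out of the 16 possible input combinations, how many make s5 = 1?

s5 = s0 ⊽ s4 must be 1, so both s0 = 0 and s4 = 0.
s0 = A ⊕ D must be 0, so A and D are equal.
s4 = s3 ∨ A must be 0, so both s3 = 0 and A = 0.
Satisfying assignments:
  A=0, B=0, C=1, D=0
  A=0, B=1, C=0, D=0
  A=0, B=1, C=1, D=0

3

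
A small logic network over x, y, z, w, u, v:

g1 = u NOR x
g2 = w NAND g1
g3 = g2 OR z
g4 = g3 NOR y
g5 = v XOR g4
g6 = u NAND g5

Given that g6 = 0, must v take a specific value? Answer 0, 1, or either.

1

g6 = u NAND g5 must be 0, so both u = 1 and g5 = 1.
g5 = v XOR g4 must be 1, so v and g4 differ.
Every assignment with g6 = 0 has v = 1; there are 16 such assignment(s).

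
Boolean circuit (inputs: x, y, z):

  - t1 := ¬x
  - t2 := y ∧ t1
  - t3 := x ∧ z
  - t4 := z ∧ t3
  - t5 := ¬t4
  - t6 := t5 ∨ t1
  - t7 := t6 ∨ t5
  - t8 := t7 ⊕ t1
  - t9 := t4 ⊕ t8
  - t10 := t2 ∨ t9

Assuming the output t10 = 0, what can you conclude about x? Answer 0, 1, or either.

t10 = t2 ∨ t9 must be 0, so both t2 = 0 and t9 = 0.
t2 = y ∧ t1 must be 0, so at least one of y, t1 is 0.
t9 = t4 ⊕ t8 must be 0, so t4 and t8 are equal.
Every assignment with t10 = 0 has x = 0; there are 2 such assignment(s).
  x=0, y=0, z=0
  x=0, y=0, z=1

0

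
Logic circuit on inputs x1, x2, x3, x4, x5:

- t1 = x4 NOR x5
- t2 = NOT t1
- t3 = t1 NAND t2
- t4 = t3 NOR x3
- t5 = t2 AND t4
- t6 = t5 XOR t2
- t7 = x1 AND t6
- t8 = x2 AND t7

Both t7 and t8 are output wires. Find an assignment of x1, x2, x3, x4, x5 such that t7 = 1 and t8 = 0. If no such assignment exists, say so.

Check with x1=1, x2=0, x3=0, x4=1, x5=1:
t1 = x4 NOR x5 = 1 NOR 1 = 0
t2 = NOT t1 = NOT 0 = 1
t3 = t1 NAND t2 = 0 NAND 1 = 1
t4 = t3 NOR x3 = 1 NOR 0 = 0
t5 = t2 AND t4 = 1 AND 0 = 0
t6 = t5 XOR t2 = 0 XOR 1 = 1
t7 = x1 AND t6 = 1 AND 1 = 1
t8 = x2 AND t7 = 0 AND 1 = 0
So t7 = 1 and t8 = 0.

x1=1, x2=0, x3=0, x4=1, x5=1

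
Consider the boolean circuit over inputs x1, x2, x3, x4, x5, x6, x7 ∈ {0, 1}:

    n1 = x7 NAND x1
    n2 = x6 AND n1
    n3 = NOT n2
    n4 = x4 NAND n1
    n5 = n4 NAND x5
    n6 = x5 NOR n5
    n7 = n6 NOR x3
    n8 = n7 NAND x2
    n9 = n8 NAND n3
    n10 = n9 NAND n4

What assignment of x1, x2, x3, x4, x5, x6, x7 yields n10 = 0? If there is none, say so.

x1=1 x2=1 x3=0 x4=0 x5=1 x6=1 x7=0

n10 = n9 NAND n4 must be 0, so both n9 = 1 and n4 = 1.
n9 = n8 NAND n3 must be 1, so at least one of n8, n3 is 0.
Check with x1=1 x2=1 x3=0 x4=0 x5=1 x6=1 x7=0:
n1 = x7 NAND x1 = 0 NAND 1 = 1
n2 = x6 AND n1 = 1 AND 1 = 1
n3 = NOT n2 = NOT 1 = 0
n4 = x4 NAND n1 = 0 NAND 1 = 1
n5 = n4 NAND x5 = 1 NAND 1 = 0
n6 = x5 NOR n5 = 1 NOR 0 = 0
n7 = n6 NOR x3 = 0 NOR 0 = 1
n8 = n7 NAND x2 = 1 NAND 1 = 0
n9 = n8 NAND n3 = 0 NAND 0 = 1
n10 = n9 NAND n4 = 1 NAND 1 = 0
So n10 = 0 as required.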